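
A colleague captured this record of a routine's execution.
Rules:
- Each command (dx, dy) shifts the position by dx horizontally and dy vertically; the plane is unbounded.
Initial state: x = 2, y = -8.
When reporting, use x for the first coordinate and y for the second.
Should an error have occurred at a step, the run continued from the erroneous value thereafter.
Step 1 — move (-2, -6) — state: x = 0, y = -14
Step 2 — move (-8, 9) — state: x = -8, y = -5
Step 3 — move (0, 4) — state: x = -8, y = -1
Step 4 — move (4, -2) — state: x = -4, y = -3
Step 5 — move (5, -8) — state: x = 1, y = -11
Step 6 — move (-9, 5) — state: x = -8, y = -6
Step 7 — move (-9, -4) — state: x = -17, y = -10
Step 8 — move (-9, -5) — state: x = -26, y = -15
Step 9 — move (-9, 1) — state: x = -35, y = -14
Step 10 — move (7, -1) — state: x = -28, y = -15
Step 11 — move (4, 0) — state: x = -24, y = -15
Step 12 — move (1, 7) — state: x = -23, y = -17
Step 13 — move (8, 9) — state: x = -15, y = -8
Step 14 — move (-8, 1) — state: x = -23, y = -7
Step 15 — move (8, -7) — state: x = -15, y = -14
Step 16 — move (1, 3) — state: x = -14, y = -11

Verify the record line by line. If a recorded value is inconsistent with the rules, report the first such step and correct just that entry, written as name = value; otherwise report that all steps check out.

step 1: x = 2 + (-2) = 0, y = -8 + (-6) = -14 -> consistent with the record
step 2: x = 0 + (-8) = -8, y = -14 + (9) = -5 -> exactly as logged
step 3: x = -8 + (0) = -8, y = -5 + (4) = -1 -> matches
step 4: x = -8 + (4) = -4, y = -1 + (-2) = -3 -> agrees with the record
step 5: x = -4 + (5) = 1, y = -3 + (-8) = -11 -> verified
step 6: x = 1 + (-9) = -8, y = -11 + (5) = -6 -> no discrepancy
step 7: x = -8 + (-9) = -17, y = -6 + (-4) = -10 -> matches
step 8: x = -17 + (-9) = -26, y = -10 + (-5) = -15 -> confirmed correct
step 9: x = -26 + (-9) = -35, y = -15 + (1) = -14 -> consistent with the record
step 10: x = -35 + (7) = -28, y = -14 + (-1) = -15 -> checks out
step 11: x = -28 + (4) = -24, y = -15 + (0) = -15 -> agrees with the record
step 12: x = -24 + (1) = -23, y = -15 + (7) = -8 -> this is not what the record shows
First deviation found at step 12; the corrected entry is y = -8.

step 12, y = -8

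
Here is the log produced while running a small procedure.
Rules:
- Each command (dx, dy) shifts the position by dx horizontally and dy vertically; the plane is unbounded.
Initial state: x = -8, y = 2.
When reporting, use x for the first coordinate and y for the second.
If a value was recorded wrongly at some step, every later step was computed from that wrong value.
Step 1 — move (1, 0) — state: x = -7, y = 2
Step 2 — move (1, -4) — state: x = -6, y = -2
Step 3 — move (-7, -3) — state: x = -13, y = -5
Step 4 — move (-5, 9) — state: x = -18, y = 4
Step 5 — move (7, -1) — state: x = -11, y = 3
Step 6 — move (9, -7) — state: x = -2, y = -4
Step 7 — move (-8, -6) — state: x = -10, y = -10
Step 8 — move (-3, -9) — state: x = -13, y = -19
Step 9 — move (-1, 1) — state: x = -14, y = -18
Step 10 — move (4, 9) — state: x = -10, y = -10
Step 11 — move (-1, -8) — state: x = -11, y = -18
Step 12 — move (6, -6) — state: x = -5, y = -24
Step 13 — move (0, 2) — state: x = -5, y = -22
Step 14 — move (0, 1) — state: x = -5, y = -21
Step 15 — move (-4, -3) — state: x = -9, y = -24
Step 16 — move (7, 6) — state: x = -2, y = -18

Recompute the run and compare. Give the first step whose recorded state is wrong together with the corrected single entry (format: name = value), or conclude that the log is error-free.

step 10, y = -9

1. x = -8 + (1) = -7, y = 2 + (0) = 2 (same as recorded)
2. x = -7 + (1) = -6, y = 2 + (-4) = -2 (confirmed correct)
3. x = -6 + (-7) = -13, y = -2 + (-3) = -5 (same as recorded)
4. x = -13 + (-5) = -18, y = -5 + (9) = 4 (same as recorded)
5. x = -18 + (7) = -11, y = 4 + (-1) = 3 (no discrepancy)
6. x = -11 + (9) = -2, y = 3 + (-7) = -4 (agrees with the log)
7. x = -2 + (-8) = -10, y = -4 + (-6) = -10 (exactly as logged)
8. x = -10 + (-3) = -13, y = -10 + (-9) = -19 (in agreement)
9. x = -13 + (-1) = -14, y = -19 + (1) = -18 (verified)
10. x = -14 + (4) = -10, y = -18 + (9) = -9 (first mismatch against the log)
Conclusion: step 10 carries the first error; the entry should be y = -9.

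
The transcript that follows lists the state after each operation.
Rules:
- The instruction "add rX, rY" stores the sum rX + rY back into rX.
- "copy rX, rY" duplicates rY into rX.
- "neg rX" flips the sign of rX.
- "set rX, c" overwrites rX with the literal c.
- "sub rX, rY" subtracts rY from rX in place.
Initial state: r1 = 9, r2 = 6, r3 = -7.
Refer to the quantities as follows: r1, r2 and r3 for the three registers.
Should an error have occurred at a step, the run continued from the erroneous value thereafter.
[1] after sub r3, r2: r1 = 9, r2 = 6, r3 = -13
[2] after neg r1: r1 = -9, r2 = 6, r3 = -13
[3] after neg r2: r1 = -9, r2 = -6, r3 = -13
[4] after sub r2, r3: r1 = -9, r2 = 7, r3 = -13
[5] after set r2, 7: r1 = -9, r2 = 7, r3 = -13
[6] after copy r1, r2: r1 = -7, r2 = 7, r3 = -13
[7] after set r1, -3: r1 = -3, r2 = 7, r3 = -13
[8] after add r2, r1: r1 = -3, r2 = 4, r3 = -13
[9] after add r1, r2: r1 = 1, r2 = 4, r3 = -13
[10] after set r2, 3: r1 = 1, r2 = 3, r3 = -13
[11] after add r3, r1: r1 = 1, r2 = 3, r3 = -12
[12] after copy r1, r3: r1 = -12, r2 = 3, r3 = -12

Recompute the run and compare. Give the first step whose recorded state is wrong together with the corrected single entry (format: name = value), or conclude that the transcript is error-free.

step 1: r3 = -7 - 6 = -13 -> exactly as logged
step 2: r1 = -(9) = -9 -> agrees with the transcript
step 3: r2 = -(6) = -6 -> checks out
step 4: r2 = -6 - -13 = 7 -> confirmed correct
step 5: r2 = 7 -> in agreement
step 6: r1 = 7 -> the transcript disagrees here
The earliest wrong entry is at step 6: it should read r1 = 7.

step 6, r1 = 7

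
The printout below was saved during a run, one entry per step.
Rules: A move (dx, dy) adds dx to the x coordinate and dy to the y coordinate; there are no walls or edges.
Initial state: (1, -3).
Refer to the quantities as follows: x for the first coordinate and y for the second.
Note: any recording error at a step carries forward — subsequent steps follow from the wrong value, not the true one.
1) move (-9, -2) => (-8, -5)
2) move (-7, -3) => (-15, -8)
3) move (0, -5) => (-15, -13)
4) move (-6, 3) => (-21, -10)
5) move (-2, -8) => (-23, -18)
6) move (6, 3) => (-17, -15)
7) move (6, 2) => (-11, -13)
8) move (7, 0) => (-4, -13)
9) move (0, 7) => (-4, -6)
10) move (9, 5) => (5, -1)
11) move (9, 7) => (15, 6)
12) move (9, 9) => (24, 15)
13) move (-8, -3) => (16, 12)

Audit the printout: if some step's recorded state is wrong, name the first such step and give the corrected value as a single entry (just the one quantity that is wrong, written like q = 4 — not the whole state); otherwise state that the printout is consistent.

step 11, x = 14

step 1: x = 1 + (-9) = -8, y = -3 + (-2) = -5 -> same as recorded
step 2: x = -8 + (-7) = -15, y = -5 + (-3) = -8 -> consistent with the printout
step 3: x = -15 + (0) = -15, y = -8 + (-5) = -13 -> same as recorded
step 4: x = -15 + (-6) = -21, y = -13 + (3) = -10 -> consistent with the printout
step 5: x = -21 + (-2) = -23, y = -10 + (-8) = -18 -> same as recorded
step 6: x = -23 + (6) = -17, y = -18 + (3) = -15 -> exactly as logged
step 7: x = -17 + (6) = -11, y = -15 + (2) = -13 -> same as recorded
step 8: x = -11 + (7) = -4, y = -13 + (0) = -13 -> exactly as logged
step 9: x = -4 + (0) = -4, y = -13 + (7) = -6 -> exactly as logged
step 10: x = -4 + (9) = 5, y = -6 + (5) = -1 -> no discrepancy
step 11: x = 5 + (9) = 14, y = -1 + (7) = 6 -> this is not what the printout shows
So the first discrepancy is step 11, where the right value is x = 14.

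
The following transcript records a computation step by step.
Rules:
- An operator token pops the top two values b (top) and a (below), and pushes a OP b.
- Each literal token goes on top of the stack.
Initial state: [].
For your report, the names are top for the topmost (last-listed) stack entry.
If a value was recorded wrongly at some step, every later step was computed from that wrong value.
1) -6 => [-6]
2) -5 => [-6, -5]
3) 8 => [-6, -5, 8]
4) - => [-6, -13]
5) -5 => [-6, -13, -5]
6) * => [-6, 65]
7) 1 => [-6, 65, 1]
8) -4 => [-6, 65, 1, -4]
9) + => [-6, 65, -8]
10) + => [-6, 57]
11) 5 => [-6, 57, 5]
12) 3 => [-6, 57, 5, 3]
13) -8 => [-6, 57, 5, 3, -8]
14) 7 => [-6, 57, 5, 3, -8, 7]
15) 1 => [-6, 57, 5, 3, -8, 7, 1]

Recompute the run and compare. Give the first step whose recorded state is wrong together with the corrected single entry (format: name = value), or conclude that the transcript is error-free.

step 9, top = -3

Recomputing the run from the initial state:
step 1: [-6]
step 2: [-6, -5]
step 3: [-6, -5, 8]
step 4: [-6, -13]
step 5: [-6, -13, -5]
step 6: [-6, 65]
step 7: [-6, 65, 1]
step 8: [-6, 65, 1, -4]
step 9: [-6, 65, -3]
step 10: [-6, 62]
step 11: [-6, 62, 5]
step 12: [-6, 62, 5, 3]
step 13: [-6, 62, 5, 3, -8]
step 14: [-6, 62, 5, 3, -8, 7]
step 15: [-6, 62, 5, 3, -8, 7, 1]
The first disagreement with the transcript is at step 9, where the value should be top = -3.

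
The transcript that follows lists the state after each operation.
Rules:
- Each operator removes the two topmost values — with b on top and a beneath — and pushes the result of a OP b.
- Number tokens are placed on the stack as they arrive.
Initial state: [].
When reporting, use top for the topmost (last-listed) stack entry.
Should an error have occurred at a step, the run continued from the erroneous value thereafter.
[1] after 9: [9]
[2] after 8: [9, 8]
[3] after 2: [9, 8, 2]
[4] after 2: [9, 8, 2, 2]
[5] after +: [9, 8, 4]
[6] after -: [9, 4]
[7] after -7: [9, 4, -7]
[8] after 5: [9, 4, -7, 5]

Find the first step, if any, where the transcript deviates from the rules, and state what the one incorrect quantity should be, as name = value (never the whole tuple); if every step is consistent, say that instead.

no error

step 1: push 9: top = 9 -> agrees with the transcript
step 2: push 8: top = 8 -> verified
step 3: push 2: top = 2 -> checks out
step 4: push 2: top = 2 -> verified
step 5: 2 + 2 = 4 -> confirmed correct
step 6: 8 - 4 = 4 -> same as recorded
step 7: push -7: top = -7 -> exactly as logged
step 8: push 5: top = 5 -> same as recorded
Each recorded entry agrees with the recomputation.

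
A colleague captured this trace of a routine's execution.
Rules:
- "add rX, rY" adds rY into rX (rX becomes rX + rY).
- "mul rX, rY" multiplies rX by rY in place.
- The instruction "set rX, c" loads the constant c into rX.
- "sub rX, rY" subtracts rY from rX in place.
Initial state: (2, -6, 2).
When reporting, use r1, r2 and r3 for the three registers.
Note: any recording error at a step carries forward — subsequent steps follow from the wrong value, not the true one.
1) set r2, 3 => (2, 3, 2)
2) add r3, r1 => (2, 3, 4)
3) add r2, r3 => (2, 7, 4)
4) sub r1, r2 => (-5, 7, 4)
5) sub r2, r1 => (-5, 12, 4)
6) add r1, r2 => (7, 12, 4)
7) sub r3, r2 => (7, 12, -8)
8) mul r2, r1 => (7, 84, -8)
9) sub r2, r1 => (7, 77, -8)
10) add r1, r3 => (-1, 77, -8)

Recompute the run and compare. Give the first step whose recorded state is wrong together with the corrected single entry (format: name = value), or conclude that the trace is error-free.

no error

1. r2 = 3 (matches)
2. r3 = 2 + 2 = 4 (verified)
3. r2 = 3 + 4 = 7 (agrees with the trace)
4. r1 = 2 - 7 = -5 (verified)
5. r2 = 7 - -5 = 12 (verified)
6. r1 = -5 + 12 = 7 (matches)
7. r3 = 4 - 12 = -8 (no discrepancy)
8. r2 = 12 * 7 = 84 (matches)
9. r2 = 84 - 7 = 77 (same as recorded)
10. r1 = 7 + -8 = -1 (exactly as logged)
Every step is consistent.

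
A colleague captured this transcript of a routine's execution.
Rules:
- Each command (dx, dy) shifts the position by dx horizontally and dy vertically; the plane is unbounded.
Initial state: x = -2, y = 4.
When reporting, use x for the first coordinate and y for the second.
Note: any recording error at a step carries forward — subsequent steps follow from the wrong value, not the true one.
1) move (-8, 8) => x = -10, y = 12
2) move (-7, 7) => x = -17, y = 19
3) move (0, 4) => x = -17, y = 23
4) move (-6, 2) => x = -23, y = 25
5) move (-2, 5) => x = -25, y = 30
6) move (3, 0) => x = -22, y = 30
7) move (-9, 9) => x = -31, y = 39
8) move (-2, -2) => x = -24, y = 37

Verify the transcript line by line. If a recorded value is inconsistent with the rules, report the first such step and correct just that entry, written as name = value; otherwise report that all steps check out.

1. x = -2 + (-8) = -10, y = 4 + (8) = 12 (agrees with the transcript)
2. x = -10 + (-7) = -17, y = 12 + (7) = 19 (in agreement)
3. x = -17 + (0) = -17, y = 19 + (4) = 23 (matches)
4. x = -17 + (-6) = -23, y = 23 + (2) = 25 (exactly as logged)
5. x = -23 + (-2) = -25, y = 25 + (5) = 30 (exactly as logged)
6. x = -25 + (3) = -22, y = 30 + (0) = 30 (in agreement)
7. x = -22 + (-9) = -31, y = 30 + (9) = 39 (same as recorded)
8. x = -31 + (-2) = -33, y = 39 + (-2) = 37 (the entry is off here)
Step 8 is the first one off; corrected, x = -33.

step 8, x = -33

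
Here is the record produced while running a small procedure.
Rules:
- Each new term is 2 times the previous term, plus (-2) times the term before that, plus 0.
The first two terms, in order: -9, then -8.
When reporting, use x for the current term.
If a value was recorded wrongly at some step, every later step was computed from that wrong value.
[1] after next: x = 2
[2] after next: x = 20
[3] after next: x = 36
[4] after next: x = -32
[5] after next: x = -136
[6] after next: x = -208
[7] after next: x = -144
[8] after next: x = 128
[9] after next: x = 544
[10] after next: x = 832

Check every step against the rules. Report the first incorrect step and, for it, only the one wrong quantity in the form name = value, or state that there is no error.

step 4, x = 32

Recomputing the run from the initial state:
step 1: x = 2
step 2: x = 20
step 3: x = 36
step 4: x = 32
step 5: x = -8
step 6: x = -80
step 7: x = -144
step 8: x = -128
step 9: x = 32
step 10: x = 320
The first disagreement with the record is at step 4, where the value should be x = 32.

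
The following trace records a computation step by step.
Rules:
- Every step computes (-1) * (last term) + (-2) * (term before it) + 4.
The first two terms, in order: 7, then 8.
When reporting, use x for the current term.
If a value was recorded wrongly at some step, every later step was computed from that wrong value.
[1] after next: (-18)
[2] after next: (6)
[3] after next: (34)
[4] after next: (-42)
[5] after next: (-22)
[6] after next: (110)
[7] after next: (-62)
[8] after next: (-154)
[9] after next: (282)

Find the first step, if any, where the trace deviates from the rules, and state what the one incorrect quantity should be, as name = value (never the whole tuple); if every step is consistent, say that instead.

1. x = -1*(8) + (-2)*(7) + (4) = -18 (verified)
2. x = -1*(-18) + (-2)*(8) + (4) = 6 (consistent with the trace)
3. x = -1*(6) + (-2)*(-18) + (4) = 34 (consistent with the trace)
4. x = -1*(34) + (-2)*(6) + (4) = -42 (no discrepancy)
5. x = -1*(-42) + (-2)*(34) + (4) = -22 (matches)
6. x = -1*(-22) + (-2)*(-42) + (4) = 110 (confirmed correct)
7. x = -1*(110) + (-2)*(-22) + (4) = -62 (consistent with the trace)
8. x = -1*(-62) + (-2)*(110) + (4) = -154 (no discrepancy)
9. x = -1*(-154) + (-2)*(-62) + (4) = 282 (same as recorded)
All steps check out; nothing to correct.

no error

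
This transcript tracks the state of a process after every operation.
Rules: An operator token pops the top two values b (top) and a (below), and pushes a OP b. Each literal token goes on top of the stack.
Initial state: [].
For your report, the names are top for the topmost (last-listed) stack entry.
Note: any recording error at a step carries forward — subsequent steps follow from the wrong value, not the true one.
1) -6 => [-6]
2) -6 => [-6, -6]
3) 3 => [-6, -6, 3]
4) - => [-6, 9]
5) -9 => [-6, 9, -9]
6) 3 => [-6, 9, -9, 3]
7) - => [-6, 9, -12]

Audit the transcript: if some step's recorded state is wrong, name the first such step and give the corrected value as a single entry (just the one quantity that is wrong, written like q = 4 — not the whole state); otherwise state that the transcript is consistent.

step 1: push -6: top = -6 -> agrees with the transcript
step 2: push -6: top = -6 -> no discrepancy
step 3: push 3: top = 3 -> exactly as logged
step 4: -6 - 3 = -9 -> not what was recorded
First incorrect step: 4; the correct value is top = -9.

step 4, top = -9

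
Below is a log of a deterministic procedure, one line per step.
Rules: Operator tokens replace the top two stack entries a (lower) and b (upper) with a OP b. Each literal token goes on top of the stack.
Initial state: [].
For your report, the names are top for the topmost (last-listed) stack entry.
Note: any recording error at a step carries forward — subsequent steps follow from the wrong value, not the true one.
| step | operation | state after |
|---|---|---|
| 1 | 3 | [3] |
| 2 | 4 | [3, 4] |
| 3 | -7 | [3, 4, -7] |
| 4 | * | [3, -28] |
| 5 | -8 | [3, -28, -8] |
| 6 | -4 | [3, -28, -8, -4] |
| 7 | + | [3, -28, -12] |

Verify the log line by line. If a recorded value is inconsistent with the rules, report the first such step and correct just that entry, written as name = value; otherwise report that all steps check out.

step 1: push 3: top = 3 -> confirmed correct
step 2: push 4: top = 4 -> in agreement
step 3: push -7: top = -7 -> confirmed correct
step 4: 4 * -7 = -28 -> agrees with the log
step 5: push -8: top = -8 -> exactly as logged
step 6: push -4: top = -4 -> matches
step 7: -8 + -4 = -12 -> matches
No step deviates from the rules.

no error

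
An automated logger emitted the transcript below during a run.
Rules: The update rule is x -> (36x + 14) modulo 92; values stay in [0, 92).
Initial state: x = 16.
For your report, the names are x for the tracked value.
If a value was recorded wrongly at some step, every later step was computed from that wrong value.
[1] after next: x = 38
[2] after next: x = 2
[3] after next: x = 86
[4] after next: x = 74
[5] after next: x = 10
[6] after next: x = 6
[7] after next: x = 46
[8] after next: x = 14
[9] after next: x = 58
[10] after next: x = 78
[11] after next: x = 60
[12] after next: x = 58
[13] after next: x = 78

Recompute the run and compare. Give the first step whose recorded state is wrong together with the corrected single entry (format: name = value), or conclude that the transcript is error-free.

step 11, x = 62

Recomputing the run from the initial state:
step 1: x = 38
step 2: x = 2
step 3: x = 86
step 4: x = 74
step 5: x = 10
step 6: x = 6
step 7: x = 46
step 8: x = 14
step 9: x = 58
step 10: x = 78
step 11: x = 62
step 12: x = 38
step 13: x = 2
The first disagreement with the transcript is at step 11, where the value should be x = 62.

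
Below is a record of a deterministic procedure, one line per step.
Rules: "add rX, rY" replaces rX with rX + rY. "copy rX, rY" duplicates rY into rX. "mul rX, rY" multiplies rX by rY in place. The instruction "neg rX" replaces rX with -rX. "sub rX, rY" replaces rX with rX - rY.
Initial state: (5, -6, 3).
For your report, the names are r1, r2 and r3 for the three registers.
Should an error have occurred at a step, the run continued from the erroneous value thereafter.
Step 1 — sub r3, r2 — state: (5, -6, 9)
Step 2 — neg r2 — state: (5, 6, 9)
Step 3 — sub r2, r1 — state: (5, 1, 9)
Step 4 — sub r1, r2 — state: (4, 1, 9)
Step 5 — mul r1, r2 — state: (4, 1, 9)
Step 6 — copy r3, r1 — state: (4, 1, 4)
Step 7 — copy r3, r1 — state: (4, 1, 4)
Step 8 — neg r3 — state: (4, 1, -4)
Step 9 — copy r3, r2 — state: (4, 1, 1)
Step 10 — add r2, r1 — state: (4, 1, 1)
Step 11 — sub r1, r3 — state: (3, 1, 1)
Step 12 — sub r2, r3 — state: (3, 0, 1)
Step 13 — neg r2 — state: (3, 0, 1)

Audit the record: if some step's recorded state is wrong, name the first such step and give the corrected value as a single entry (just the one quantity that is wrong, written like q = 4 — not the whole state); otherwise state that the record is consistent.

step 10, r2 = 5

Step 1: r3 = 3 - -6 = 9 — exactly as logged.
Step 2: r2 = -(-6) = 6 — confirmed correct.
Step 3: r2 = 6 - 5 = 1 — same as recorded.
Step 4: r1 = 5 - 1 = 4 — agrees with the record.
Step 5: r1 = 4 * 1 = 4 — exactly as logged.
Step 6: r3 = 4 — consistent with the record.
Step 7: r3 = 4 — verified.
Step 8: r3 = -(4) = -4 — in agreement.
Step 9: r3 = 1 — agrees with the record.
Step 10: r2 = 1 + 4 = 5 — the entry is off here.
First incorrect step: 10; the correct value is r2 = 5.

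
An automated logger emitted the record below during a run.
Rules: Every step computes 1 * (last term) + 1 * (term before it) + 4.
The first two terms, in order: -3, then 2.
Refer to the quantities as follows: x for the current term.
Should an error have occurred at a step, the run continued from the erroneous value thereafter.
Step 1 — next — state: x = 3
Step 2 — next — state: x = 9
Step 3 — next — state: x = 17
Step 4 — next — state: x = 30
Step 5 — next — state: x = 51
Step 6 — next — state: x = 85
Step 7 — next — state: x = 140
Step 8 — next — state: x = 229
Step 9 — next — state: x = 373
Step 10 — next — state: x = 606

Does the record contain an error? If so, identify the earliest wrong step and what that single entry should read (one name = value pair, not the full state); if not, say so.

step 3, x = 16

1. x = 1*(2) + (1)*(-3) + (4) = 3 (verified)
2. x = 1*(3) + (1)*(2) + (4) = 9 (checks out)
3. x = 1*(9) + (1)*(3) + (4) = 16 (the record has a different value)
Step 3 is the first one off; corrected, x = 16.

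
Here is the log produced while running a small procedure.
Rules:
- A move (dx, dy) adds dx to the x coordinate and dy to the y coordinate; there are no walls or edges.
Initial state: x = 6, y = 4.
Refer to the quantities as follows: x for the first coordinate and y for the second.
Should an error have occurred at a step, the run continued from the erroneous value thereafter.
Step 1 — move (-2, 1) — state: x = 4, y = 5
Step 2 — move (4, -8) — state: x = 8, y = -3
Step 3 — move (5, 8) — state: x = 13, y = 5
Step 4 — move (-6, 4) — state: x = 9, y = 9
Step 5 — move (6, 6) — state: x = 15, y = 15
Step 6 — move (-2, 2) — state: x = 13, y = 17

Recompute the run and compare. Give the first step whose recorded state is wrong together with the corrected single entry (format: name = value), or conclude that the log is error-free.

step 4, x = 7

Step 1: x = 6 + (-2) = 4, y = 4 + (1) = 5 — no discrepancy.
Step 2: x = 4 + (4) = 8, y = 5 + (-8) = -3 — matches.
Step 3: x = 8 + (5) = 13, y = -3 + (8) = 5 — confirmed correct.
Step 4: x = 13 + (-6) = 7, y = 5 + (4) = 9 — the log disagrees here.
Conclusion: step 4 carries the first error; the entry should be x = 7.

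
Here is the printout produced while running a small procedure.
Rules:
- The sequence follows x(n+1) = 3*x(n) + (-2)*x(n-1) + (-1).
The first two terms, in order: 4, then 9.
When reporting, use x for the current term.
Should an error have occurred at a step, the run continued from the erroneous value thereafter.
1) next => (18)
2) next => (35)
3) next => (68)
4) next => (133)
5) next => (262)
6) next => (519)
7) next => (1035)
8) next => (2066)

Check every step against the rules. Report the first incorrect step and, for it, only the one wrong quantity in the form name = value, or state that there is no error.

Recomputing the run from the initial state:
step 1: x = 18
step 2: x = 35
step 3: x = 68
step 4: x = 133
step 5: x = 262
step 6: x = 519
step 7: x = 1032
step 8: x = 2057
The first disagreement with the printout is at step 7, where the value should be x = 1032.

step 7, x = 1032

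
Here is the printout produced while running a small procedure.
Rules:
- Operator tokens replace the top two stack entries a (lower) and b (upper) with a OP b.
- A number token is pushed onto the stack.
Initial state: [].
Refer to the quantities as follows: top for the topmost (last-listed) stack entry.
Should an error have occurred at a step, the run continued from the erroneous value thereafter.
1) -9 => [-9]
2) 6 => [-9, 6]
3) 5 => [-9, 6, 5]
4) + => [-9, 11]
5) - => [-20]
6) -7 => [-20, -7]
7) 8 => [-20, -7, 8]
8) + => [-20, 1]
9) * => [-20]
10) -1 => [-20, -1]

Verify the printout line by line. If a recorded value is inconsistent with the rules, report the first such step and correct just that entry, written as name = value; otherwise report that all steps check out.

Recomputing the run from the initial state:
step 1: [-9]
step 2: [-9, 6]
step 3: [-9, 6, 5]
step 4: [-9, 11]
step 5: [-20]
step 6: [-20, -7]
step 7: [-20, -7, 8]
step 8: [-20, 1]
step 9: [-20]
step 10: [-20, -1]
This matches the printout at every step.

no error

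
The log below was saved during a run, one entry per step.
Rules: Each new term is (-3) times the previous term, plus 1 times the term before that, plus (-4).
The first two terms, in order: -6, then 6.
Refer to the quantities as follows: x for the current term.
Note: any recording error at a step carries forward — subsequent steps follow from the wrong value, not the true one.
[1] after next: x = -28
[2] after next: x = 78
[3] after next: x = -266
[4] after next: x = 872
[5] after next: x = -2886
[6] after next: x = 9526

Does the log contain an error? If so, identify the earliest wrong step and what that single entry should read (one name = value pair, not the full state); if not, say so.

step 1: x = -3*(6) + (1)*(-6) + (-4) = -28 -> same as recorded
step 2: x = -3*(-28) + (1)*(6) + (-4) = 86 -> the recorded entry deviates here
First incorrect step: 2; the correct value is x = 86.

step 2, x = 86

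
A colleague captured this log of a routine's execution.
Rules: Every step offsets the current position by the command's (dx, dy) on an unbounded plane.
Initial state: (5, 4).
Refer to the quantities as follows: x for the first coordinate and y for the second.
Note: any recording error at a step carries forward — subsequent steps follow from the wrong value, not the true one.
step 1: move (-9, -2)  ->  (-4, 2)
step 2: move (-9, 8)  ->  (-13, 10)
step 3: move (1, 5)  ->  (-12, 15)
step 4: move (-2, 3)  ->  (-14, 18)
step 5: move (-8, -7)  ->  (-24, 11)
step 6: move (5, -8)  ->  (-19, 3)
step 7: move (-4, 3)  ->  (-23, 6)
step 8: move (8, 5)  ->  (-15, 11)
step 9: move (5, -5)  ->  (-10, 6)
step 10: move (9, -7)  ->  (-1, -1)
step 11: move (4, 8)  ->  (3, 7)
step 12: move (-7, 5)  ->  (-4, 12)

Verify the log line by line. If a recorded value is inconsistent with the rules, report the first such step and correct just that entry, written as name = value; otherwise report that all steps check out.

step 5, x = -22

1. x = 5 + (-9) = -4, y = 4 + (-2) = 2 (confirmed correct)
2. x = -4 + (-9) = -13, y = 2 + (8) = 10 (confirmed correct)
3. x = -13 + (1) = -12, y = 10 + (5) = 15 (checks out)
4. x = -12 + (-2) = -14, y = 15 + (3) = 18 (exactly as logged)
5. x = -14 + (-8) = -22, y = 18 + (-7) = 11 (the log has a different value)
That makes step 5 the first incorrect line — x = -22 is what it should show.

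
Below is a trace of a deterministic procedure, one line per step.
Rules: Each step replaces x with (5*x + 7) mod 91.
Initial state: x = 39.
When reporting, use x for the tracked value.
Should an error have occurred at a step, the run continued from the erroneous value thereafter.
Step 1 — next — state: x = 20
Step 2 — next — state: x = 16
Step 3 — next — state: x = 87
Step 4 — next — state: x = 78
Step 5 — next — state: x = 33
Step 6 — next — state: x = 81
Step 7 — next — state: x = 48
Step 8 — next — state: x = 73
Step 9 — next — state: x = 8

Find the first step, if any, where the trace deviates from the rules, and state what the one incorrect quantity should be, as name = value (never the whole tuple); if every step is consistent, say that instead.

step 8, x = 65

1. x = (5*39 + 7) mod 91 = 20 (exactly as logged)
2. x = (5*20 + 7) mod 91 = 16 (matches)
3. x = (5*16 + 7) mod 91 = 87 (same as recorded)
4. x = (5*87 + 7) mod 91 = 78 (agrees with the trace)
5. x = (5*78 + 7) mod 91 = 33 (verified)
6. x = (5*33 + 7) mod 91 = 81 (consistent with the trace)
7. x = (5*81 + 7) mod 91 = 48 (matches)
8. x = (5*48 + 7) mod 91 = 65 (the trace disagrees here)
Step 8 is the first one off; corrected, x = 65.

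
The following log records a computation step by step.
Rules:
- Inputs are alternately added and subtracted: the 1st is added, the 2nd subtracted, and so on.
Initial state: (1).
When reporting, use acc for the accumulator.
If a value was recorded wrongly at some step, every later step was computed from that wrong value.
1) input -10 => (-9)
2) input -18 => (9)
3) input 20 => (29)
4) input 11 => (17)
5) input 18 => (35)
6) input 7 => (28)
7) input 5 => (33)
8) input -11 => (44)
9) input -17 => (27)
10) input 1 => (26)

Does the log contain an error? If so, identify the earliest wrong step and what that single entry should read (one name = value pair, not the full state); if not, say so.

step 4, acc = 18

Recomputing the run from the initial state:
step 1: acc = -9
step 2: acc = 9
step 3: acc = 29
step 4: acc = 18
step 5: acc = 36
step 6: acc = 29
step 7: acc = 34
step 8: acc = 45
step 9: acc = 28
step 10: acc = 27
The first disagreement with the log is at step 4, where the value should be acc = 18.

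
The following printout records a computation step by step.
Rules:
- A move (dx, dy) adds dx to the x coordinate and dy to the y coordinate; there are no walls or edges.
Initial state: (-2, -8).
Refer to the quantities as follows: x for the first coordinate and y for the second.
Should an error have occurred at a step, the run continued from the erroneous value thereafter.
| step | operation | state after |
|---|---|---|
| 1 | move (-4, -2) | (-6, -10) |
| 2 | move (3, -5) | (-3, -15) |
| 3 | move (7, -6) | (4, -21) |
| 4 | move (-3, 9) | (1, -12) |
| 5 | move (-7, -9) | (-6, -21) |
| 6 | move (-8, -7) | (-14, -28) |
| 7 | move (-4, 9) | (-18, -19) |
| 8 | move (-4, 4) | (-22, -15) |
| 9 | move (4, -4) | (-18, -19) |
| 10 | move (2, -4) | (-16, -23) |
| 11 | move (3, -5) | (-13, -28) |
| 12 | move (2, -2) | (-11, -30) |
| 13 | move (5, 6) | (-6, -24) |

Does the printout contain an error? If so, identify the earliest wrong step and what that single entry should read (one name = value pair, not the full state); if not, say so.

step 1: x = -2 + (-4) = -6, y = -8 + (-2) = -10 -> no discrepancy
step 2: x = -6 + (3) = -3, y = -10 + (-5) = -15 -> consistent with the printout
step 3: x = -3 + (7) = 4, y = -15 + (-6) = -21 -> same as recorded
step 4: x = 4 + (-3) = 1, y = -21 + (9) = -12 -> agrees with the printout
step 5: x = 1 + (-7) = -6, y = -12 + (-9) = -21 -> same as recorded
step 6: x = -6 + (-8) = -14, y = -21 + (-7) = -28 -> checks out
step 7: x = -14 + (-4) = -18, y = -28 + (9) = -19 -> confirmed correct
step 8: x = -18 + (-4) = -22, y = -19 + (4) = -15 -> verified
step 9: x = -22 + (4) = -18, y = -15 + (-4) = -19 -> checks out
step 10: x = -18 + (2) = -16, y = -19 + (-4) = -23 -> verified
step 11: x = -16 + (3) = -13, y = -23 + (-5) = -28 -> no discrepancy
step 12: x = -13 + (2) = -11, y = -28 + (-2) = -30 -> no discrepancy
step 13: x = -11 + (5) = -6, y = -30 + (6) = -24 -> verified
Each recorded entry agrees with the recomputation.

no error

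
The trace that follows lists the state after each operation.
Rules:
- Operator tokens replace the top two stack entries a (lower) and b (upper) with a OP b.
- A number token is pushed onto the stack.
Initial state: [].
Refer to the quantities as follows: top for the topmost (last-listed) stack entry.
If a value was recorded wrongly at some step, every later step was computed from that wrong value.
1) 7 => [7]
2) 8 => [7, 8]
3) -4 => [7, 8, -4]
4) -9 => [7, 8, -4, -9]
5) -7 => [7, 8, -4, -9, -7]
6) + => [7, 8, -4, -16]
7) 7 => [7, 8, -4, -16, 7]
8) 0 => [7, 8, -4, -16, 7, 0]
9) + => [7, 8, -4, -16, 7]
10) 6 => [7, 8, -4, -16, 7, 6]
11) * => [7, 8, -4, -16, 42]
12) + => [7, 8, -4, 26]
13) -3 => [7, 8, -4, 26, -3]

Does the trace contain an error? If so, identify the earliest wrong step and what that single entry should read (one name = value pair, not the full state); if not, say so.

Recomputing the run from the initial state:
step 1: [7]
step 2: [7, 8]
step 3: [7, 8, -4]
step 4: [7, 8, -4, -9]
step 5: [7, 8, -4, -9, -7]
step 6: [7, 8, -4, -16]
step 7: [7, 8, -4, -16, 7]
step 8: [7, 8, -4, -16, 7, 0]
step 9: [7, 8, -4, -16, 7]
step 10: [7, 8, -4, -16, 7, 6]
step 11: [7, 8, -4, -16, 42]
step 12: [7, 8, -4, 26]
step 13: [7, 8, -4, 26, -3]
This matches the trace at every step.

no error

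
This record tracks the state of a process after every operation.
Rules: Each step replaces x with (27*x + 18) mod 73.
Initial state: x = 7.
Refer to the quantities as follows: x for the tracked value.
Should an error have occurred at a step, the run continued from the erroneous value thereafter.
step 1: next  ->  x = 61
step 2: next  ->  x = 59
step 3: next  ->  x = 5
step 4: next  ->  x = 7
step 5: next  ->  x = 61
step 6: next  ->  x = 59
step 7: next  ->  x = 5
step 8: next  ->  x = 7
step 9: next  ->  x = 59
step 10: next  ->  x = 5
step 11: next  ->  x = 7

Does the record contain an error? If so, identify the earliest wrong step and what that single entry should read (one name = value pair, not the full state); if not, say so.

Step 1: x = (27*7 + 18) mod 73 = 61 — confirmed correct.
Step 2: x = (27*61 + 18) mod 73 = 59 — verified.
Step 3: x = (27*59 + 18) mod 73 = 5 — exactly as logged.
Step 4: x = (27*5 + 18) mod 73 = 7 — consistent with the record.
Step 5: x = (27*7 + 18) mod 73 = 61 — in agreement.
Step 6: x = (27*61 + 18) mod 73 = 59 — consistent with the record.
Step 7: x = (27*59 + 18) mod 73 = 5 — verified.
Step 8: x = (27*5 + 18) mod 73 = 7 — confirmed correct.
Step 9: x = (27*7 + 18) mod 73 = 61 — the recorded entry deviates here.
That makes step 9 the first incorrect line — x = 61 is what it should show.

step 9, x = 61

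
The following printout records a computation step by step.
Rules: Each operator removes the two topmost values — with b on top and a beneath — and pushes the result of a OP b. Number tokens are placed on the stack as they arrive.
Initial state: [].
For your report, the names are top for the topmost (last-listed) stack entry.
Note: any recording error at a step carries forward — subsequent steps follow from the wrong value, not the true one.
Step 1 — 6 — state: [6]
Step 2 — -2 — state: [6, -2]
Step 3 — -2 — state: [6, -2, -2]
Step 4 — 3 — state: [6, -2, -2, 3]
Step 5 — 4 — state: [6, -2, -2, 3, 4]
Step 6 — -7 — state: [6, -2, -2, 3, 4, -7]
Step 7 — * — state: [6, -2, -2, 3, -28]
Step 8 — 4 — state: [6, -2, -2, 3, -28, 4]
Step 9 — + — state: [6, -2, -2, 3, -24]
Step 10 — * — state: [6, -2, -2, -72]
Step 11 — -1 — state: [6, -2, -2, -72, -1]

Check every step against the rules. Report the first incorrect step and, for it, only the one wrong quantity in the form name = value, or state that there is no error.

no error

Recomputing the run from the initial state:
step 1: [6]
step 2: [6, -2]
step 3: [6, -2, -2]
step 4: [6, -2, -2, 3]
step 5: [6, -2, -2, 3, 4]
step 6: [6, -2, -2, 3, 4, -7]
step 7: [6, -2, -2, 3, -28]
step 8: [6, -2, -2, 3, -28, 4]
step 9: [6, -2, -2, 3, -24]
step 10: [6, -2, -2, -72]
step 11: [6, -2, -2, -72, -1]
This matches the printout at every step.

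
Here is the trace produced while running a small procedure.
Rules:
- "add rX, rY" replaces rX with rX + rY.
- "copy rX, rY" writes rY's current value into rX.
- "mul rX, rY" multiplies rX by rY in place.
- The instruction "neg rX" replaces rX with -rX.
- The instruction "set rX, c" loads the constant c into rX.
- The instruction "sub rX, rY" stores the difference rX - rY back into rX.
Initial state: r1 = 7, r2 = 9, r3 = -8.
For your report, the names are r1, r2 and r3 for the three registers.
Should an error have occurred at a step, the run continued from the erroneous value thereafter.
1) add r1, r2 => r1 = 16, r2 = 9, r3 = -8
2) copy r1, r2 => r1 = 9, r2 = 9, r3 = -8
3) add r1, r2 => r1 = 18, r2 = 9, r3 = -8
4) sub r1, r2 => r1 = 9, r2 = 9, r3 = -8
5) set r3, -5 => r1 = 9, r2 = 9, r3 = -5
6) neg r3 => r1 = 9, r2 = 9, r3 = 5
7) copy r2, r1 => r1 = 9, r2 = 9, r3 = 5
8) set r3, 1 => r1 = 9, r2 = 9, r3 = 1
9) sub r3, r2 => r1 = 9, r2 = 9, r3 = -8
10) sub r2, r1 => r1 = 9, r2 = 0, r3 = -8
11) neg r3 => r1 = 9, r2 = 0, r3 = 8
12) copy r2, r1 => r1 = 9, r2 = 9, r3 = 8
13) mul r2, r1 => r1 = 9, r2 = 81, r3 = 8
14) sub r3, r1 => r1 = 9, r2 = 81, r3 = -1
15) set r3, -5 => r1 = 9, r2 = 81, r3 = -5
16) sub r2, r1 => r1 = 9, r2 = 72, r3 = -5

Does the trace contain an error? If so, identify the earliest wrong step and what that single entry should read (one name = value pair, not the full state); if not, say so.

Step 1: r1 = 7 + 9 = 16 — agrees with the trace.
Step 2: r1 = 9 — consistent with the trace.
Step 3: r1 = 9 + 9 = 18 — exactly as logged.
Step 4: r1 = 18 - 9 = 9 — same as recorded.
Step 5: r3 = -5 — same as recorded.
Step 6: r3 = -(-5) = 5 — exactly as logged.
Step 7: r2 = 9 — checks out.
Step 8: r3 = 1 — confirmed correct.
Step 9: r3 = 1 - 9 = -8 — agrees with the trace.
Step 10: r2 = 9 - 9 = 0 — checks out.
Step 11: r3 = -(-8) = 8 — confirmed correct.
Step 12: r2 = 9 — consistent with the trace.
Step 13: r2 = 9 * 9 = 81 — confirmed correct.
Step 14: r3 = 8 - 9 = -1 — same as recorded.
Step 15: r3 = -5 — consistent with the trace.
Step 16: r2 = 81 - 9 = 72 — checks out.
Every step is consistent.

no error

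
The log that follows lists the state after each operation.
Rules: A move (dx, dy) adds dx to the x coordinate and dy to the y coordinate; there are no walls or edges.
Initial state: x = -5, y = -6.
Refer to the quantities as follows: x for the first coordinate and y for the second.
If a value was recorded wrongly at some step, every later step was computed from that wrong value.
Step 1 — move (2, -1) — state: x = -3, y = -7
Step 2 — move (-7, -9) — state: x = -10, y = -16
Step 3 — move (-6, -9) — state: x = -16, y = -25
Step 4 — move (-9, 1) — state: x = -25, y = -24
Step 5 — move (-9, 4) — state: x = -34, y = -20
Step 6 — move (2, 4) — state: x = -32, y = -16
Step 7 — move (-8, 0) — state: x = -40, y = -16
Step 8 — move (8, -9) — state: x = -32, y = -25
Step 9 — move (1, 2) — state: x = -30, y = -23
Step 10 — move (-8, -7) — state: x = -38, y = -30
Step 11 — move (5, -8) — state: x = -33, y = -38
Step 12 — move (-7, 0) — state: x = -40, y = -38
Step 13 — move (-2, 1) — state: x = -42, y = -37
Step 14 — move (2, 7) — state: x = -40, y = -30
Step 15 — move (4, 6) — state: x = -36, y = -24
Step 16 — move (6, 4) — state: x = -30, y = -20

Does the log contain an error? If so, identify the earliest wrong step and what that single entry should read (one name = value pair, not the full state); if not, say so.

Step 1: x = -5 + (2) = -3, y = -6 + (-1) = -7 — same as recorded.
Step 2: x = -3 + (-7) = -10, y = -7 + (-9) = -16 — in agreement.
Step 3: x = -10 + (-6) = -16, y = -16 + (-9) = -25 — exactly as logged.
Step 4: x = -16 + (-9) = -25, y = -25 + (1) = -24 — confirmed correct.
Step 5: x = -25 + (-9) = -34, y = -24 + (4) = -20 — agrees with the log.
Step 6: x = -34 + (2) = -32, y = -20 + (4) = -16 — agrees with the log.
Step 7: x = -32 + (-8) = -40, y = -16 + (0) = -16 — in agreement.
Step 8: x = -40 + (8) = -32, y = -16 + (-9) = -25 — confirmed correct.
Step 9: x = -32 + (1) = -31, y = -25 + (2) = -23 — the entry is off here.
So the first discrepancy is step 9, where the right value is x = -31.

step 9, x = -31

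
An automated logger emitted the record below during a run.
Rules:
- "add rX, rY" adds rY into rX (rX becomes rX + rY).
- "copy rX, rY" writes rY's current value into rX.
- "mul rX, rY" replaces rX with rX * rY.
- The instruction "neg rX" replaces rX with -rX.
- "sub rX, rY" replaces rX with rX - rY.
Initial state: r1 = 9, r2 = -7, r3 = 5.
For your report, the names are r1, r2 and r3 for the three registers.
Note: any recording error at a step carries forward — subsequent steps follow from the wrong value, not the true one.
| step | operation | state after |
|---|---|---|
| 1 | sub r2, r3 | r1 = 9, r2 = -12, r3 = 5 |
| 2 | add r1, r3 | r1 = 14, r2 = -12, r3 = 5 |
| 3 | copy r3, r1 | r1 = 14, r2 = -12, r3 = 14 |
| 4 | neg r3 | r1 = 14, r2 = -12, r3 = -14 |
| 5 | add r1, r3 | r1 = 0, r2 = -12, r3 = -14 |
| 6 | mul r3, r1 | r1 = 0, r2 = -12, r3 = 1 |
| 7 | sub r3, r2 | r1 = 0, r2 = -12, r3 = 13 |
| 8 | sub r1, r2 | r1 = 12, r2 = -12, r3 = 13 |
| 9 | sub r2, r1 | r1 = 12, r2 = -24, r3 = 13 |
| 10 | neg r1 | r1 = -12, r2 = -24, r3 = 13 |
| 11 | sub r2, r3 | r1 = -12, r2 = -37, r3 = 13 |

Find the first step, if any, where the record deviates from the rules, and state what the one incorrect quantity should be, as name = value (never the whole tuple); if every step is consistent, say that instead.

step 6, r3 = 0

Step 1: r2 = -7 - 5 = -12 — agrees with the record.
Step 2: r1 = 9 + 5 = 14 — in agreement.
Step 3: r3 = 14 — exactly as logged.
Step 4: r3 = -(14) = -14 — no discrepancy.
Step 5: r1 = 14 + -14 = 0 — verified.
Step 6: r3 = -14 * 0 = 0 — not what was recorded.
So the first discrepancy is step 6, where the right value is r3 = 0.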